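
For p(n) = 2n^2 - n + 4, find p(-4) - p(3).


p(-4) = 40
p(3) = 19
p(-4) - p(3) = 40 - 19 = 21


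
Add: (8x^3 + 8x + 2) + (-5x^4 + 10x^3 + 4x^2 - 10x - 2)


Align terms by degree and add:
  8x^3 + 8x + 2
  -5x^4 + 10x^3 + 4x^2 - 10x - 2
= -5x^4 + 18x^3 + 4x^2 - 2x


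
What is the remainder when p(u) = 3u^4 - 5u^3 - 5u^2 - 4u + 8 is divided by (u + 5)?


By the Remainder Theorem, the remainder equals p(-5):
  3*(-5)^4 = 1875
  -5*(-5)^3 = 625
  -5*(-5)^2 = -125
  -4*(-5)^1 = 20
  constant: 8
Sum: 1875 + 625 - 125 + 20 + 8 = 2403


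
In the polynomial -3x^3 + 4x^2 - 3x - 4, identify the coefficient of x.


Read off the coefficient of x: -3


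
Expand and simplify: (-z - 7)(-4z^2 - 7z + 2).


Distribute each term of the first polynomial:
  (-z)(-4z^2 - 7z + 2) = 4z^3 + 7z^2 - 2z
  (-7)(-4z^2 - 7z + 2) = 28z^2 + 49z - 14
Sum: 4z^3 + 35z^2 + 47z - 14


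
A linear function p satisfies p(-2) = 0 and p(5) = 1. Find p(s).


p(s) = ms + b. Using p(-2)=0, p(5)=1:
m = (0 - 1)/(-2 - 5) = -1/-7 = 1/7
b = 0 - m*(-2) = 0 + 2/7 = 2/7
p(s) = (1/7)s + (2/7)


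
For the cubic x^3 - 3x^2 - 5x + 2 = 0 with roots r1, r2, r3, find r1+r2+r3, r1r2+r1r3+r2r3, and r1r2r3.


Monic cubic x^3+bx^2+cx+d=0: sum=-b, pairwise sum=c, product=-d.
b=-3, c=-5, d=2
r1+r2+r3 = 3
r1r2+r1r3+r2r3 = -5
r1r2r3 = -2


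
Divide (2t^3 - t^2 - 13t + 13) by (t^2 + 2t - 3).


(2t^3 - t^2 - 13t + 13) / (t^2 + 2t - 3)
Step 1: 2t * (t^2 + 2t - 3) = 2t^3 + 4t^2 - 6t; subtract.
Step 2: -5 * (t^2 + 2t - 3) = -5t^2 - 10t + 15; subtract.
Quotient: 2t - 5, Remainder: 3t - 2


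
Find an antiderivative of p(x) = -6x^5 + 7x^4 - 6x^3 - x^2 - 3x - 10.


Reverse power rule on each term:
  ∫ -6x^5 dx = -x^6
  ∫ 7x^4 dx = (7/5)x^5
  ∫ -6x^3 dx = -(3/2)x^4
  ∫ -x^2 dx = -(1/3)x^3
  ∫ -3x dx = -(3/2)x^2
  ∫ -10 dx = -10x
F(x) = -x^6 + (7/5)x^5 - (3/2)x^4 - (1/3)x^3 - (3/2)x^2 - 10x + C


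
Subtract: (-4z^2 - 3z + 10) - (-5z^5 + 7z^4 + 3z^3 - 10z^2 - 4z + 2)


Distribute the minus sign:
  (-4z^2 - 3z + 10)
- (-5z^5 + 7z^4 + 3z^3 - 10z^2 - 4z + 2)
Negate second polynomial: 5z^5 - 7z^4 - 3z^3 + 10z^2 + 4z - 2
Add: 5z^5 - 7z^4 - 3z^3 + 6z^2 + z + 8


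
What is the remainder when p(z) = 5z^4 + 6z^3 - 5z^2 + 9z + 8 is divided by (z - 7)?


By the Remainder Theorem, the remainder equals p(7):
  5*(7)^4 = 12005
  6*(7)^3 = 2058
  -5*(7)^2 = -245
  9*(7)^1 = 63
  constant: 8
Sum: 12005 + 2058 - 245 + 63 + 8 = 13889


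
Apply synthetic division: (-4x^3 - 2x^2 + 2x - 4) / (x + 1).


Synthetic division with c = -1. Coefficients: -4, -2, 2, -4
Bring down -4.
  -4 * -1 = 4; 4 - 2 = 2
  2 * -1 = -2; -2 + 2 = 0
  0 * -1 = 0; 0 - 4 = -4
Quotient: -4x^2 + 2x, Remainder: -4


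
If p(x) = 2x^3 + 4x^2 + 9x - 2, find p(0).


Using direct substitution:
  2 * (0)^3 = 0
  4 * (0)^2 = 0
  9 * (0)^1 = 0
  constant: -2
Sum = 0 + 0 + 0 - 2 = -2


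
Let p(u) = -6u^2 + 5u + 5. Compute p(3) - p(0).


p(3) = -34
p(0) = 5
p(3) - p(0) = -34 - 5 = -39


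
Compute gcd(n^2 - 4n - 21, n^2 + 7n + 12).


Factor each:
  n^2 - 4n - 21 = (n + 3)(n - 7)
  n^2 + 7n + 12 = (n + 3)(n + 4)
Common monic factor: n + 3


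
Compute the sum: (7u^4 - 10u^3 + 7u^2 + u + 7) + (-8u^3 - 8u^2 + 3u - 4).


Align terms by degree and add:
  7u^4 - 10u^3 + 7u^2 + u + 7
  -8u^3 - 8u^2 + 3u - 4
= 7u^4 - 18u^3 - u^2 + 4u + 3


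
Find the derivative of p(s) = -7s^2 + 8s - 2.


Apply the power rule term by term:
  d/ds(-7s^2) = -14s
  d/ds(8s) = 8
  d/ds(-2) = 0
p'(s) = -14s + 8


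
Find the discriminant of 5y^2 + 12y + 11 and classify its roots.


D = b^2 - 4ac = (12)^2 - 4(5)(11) = 144 - 220 = -76
Since D < 0: two complex conjugate roots (no real roots)


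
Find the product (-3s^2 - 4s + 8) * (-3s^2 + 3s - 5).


Distribute each term of the first polynomial:
  (-3s^2)(-3s^2 + 3s - 5) = 9s^4 - 9s^3 + 15s^2
  (-4s)(-3s^2 + 3s - 5) = 12s^3 - 12s^2 + 20s
  (8)(-3s^2 + 3s - 5) = -24s^2 + 24s - 40
Sum: 9s^4 + 3s^3 - 21s^2 + 44s - 40


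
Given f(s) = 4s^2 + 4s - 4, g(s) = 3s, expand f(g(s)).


Substitute g(s) into f:
f(g(s)) = 4*(3s)^2 + 4*(3s) + (-4)
(3s)^2 = 9s^2
Expand and combine: 36s^2 + 12s - 4


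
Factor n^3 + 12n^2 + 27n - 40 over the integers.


Try integer roots (divisors of -40). n=-8: p(-8)=0.
Divide out (n + 8): quotient is n^2 + 4n - 5.
Factor the quadratic: (n + 5)(n - 1)
Result: (n + 8)(n + 5)(n - 1)


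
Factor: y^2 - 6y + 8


Roots satisfy r1 + r2 = -b/a = 6 and r1*r2 = c/a = 8.
So r1 = 2, r2 = 4.
y^2 - 6y + 8 = (y - r1)(y - r2) = (y - 2)(y - 4)


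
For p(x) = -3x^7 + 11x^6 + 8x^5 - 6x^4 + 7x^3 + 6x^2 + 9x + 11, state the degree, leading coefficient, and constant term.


Highest power of x is 7, with coefficient -3. Constant term is 11.
Degree = 7, leading coefficient = -3, constant term = 11


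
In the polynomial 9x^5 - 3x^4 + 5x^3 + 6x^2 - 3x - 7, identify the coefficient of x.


Read off the coefficient of x: -3


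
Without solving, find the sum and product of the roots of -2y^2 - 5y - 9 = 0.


For ay^2+by+c=0: sum = -b/a, product = c/a.
a=-2, b=-5, c=-9
Sum = -(-5)/-2 = -5/2
Product = (-9)/-2 = 9/2


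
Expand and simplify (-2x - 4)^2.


Expand (-2x - 4)^2 by repeated multiplication:
= 4x^2 + 16x + 16


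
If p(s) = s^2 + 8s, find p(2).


Using direct substitution:
  1 * (2)^2 = 4
  8 * (2)^1 = 16
  constant: 0
Sum = 4 + 16 + 0 = 20


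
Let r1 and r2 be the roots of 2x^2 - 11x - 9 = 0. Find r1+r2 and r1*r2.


For ax^2+bx+c=0: sum = -b/a, product = c/a.
a=2, b=-11, c=-9
Sum = -(-11)/2 = 11/2
Product = (-9)/2 = -9/2


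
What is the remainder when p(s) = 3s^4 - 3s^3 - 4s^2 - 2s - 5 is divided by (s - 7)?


By the Remainder Theorem, the remainder equals p(7):
  3*(7)^4 = 7203
  -3*(7)^3 = -1029
  -4*(7)^2 = -196
  -2*(7)^1 = -14
  constant: -5
Sum: 7203 - 1029 - 196 - 14 - 5 = 5959


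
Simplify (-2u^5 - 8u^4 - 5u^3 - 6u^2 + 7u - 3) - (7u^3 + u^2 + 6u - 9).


Distribute the minus sign:
  (-2u^5 - 8u^4 - 5u^3 - 6u^2 + 7u - 3)
- (7u^3 + u^2 + 6u - 9)
Negate second polynomial: -7u^3 - u^2 - 6u + 9
Add: -2u^5 - 8u^4 - 12u^3 - 7u^2 + u + 6


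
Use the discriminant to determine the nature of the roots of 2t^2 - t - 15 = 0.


D = b^2 - 4ac = (-1)^2 - 4(2)(-15) = 1 + 120 = 121
Since D > 0: two distinct rational roots


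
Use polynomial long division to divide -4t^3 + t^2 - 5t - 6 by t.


(-4t^3 + t^2 - 5t - 6) / (t)
Step 1: -4t^2 * (t) = -4t^3; subtract.
Step 2: t * (t) = t^2; subtract.
Step 3: -5 * (t) = -5t; subtract.
Quotient: -4t^2 + t - 5, Remainder: -6


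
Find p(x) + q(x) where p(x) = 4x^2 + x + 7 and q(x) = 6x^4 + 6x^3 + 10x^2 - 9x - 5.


Align terms by degree and add:
  4x^2 + x + 7
+ 6x^4 + 6x^3 + 10x^2 - 9x - 5
= 6x^4 + 6x^3 + 14x^2 - 8x + 2


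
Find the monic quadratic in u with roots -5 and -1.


p(u) = (u + 5)(u + 1)
Expand: u^2 + 6u + 5


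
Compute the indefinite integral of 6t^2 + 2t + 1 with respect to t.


Reverse power rule on each term:
  ∫ 6t^2 dt = 2t^3
  ∫ 2t dt = t^2
  ∫ 1 dt = t
F(t) = 2t^3 + t^2 + t + C


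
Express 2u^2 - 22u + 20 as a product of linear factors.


Roots satisfy r1 + r2 = -b/a = 11 and r1*r2 = c/a = 10.
So r1 = 10, r2 = 1.
2u^2 - 22u + 20 = 2(u - r1)(u - r2) = 2(u - 10)(u - 1)


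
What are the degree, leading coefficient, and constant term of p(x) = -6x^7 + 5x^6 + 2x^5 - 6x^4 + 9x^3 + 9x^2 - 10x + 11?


Highest power of x is 7, with coefficient -6. Constant term is 11.
Degree = 7, leading coefficient = -6, constant term = 11


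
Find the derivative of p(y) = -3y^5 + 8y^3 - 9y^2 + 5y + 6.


Apply the power rule term by term:
  d/dy(-3y^5) = -15y^4
  d/dy(8y^3) = 24y^2
  d/dy(-9y^2) = -18y
  d/dy(5y) = 5
  d/dy(6) = 0
p'(y) = -15y^4 + 24y^2 - 18y + 5


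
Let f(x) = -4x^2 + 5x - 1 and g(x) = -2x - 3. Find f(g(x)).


Substitute g(x) into f:
f(g(x)) = -4*(-2x - 3)^2 + 5*(-2x - 3) + (-1)
(-2x - 3)^2 = 4x^2 + 12x + 9
Expand and combine: -16x^2 - 58x - 52


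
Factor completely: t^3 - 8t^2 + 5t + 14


Try integer roots (divisors of 14). t=2: p(2)=0.
Divide out (t - 2): quotient is t^2 - 6t - 7.
Factor the quadratic: (t + 1)(t - 7)
Result: (t - 2)(t + 1)(t - 7)


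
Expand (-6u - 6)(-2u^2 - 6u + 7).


Distribute each term of the first polynomial:
  (-6u)(-2u^2 - 6u + 7) = 12u^3 + 36u^2 - 42u
  (-6)(-2u^2 - 6u + 7) = 12u^2 + 36u - 42
Sum: 12u^3 + 48u^2 - 6u - 42


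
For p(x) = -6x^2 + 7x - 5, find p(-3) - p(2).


p(-3) = -80
p(2) = -15
p(-3) - p(2) = -80 + 15 = -65


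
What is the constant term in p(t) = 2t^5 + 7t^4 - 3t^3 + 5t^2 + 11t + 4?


Read off the constant term: 4


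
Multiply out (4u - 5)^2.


Expand (4u - 5)^2 by repeated multiplication:
= 16u^2 - 40u + 25


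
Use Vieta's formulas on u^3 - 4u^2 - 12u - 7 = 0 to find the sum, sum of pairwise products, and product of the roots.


Monic cubic u^3+bu^2+cu+d=0: sum=-b, pairwise sum=c, product=-d.
b=-4, c=-12, d=-7
r1+r2+r3 = 4
r1r2+r1r3+r2r3 = -12
r1r2r3 = 7


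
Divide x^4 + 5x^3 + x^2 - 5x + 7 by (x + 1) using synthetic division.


Synthetic division with c = -1. Coefficients: 1, 5, 1, -5, 7
Bring down 1.
  1 * -1 = -1; -1 + 5 = 4
  4 * -1 = -4; -4 + 1 = -3
  -3 * -1 = 3; 3 - 5 = -2
  -2 * -1 = 2; 2 + 7 = 9
Quotient: x^3 + 4x^2 - 3x - 2, Remainder: 9


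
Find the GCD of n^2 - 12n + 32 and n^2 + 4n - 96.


Factor each:
  n^2 - 12n + 32 = (n - 8)(n - 4)
  n^2 + 4n - 96 = (n - 8)(n + 12)
Common monic factor: n - 8


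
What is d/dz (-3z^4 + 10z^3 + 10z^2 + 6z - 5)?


Apply the power rule term by term:
  d/dz(-3z^4) = -12z^3
  d/dz(10z^3) = 30z^2
  d/dz(10z^2) = 20z
  d/dz(6z) = 6
  d/dz(-5) = 0
p'(z) = -12z^3 + 30z^2 + 20z + 6


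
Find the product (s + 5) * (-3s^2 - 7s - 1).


Distribute each term of the first polynomial:
  (s)(-3s^2 - 7s - 1) = -3s^3 - 7s^2 - s
  (5)(-3s^2 - 7s - 1) = -15s^2 - 35s - 5
Sum: -3s^3 - 22s^2 - 36s - 5


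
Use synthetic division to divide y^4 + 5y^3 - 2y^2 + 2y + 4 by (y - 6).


Synthetic division with c = 6. Coefficients: 1, 5, -2, 2, 4
Bring down 1.
  1 * 6 = 6; 6 + 5 = 11
  11 * 6 = 66; 66 - 2 = 64
  64 * 6 = 384; 384 + 2 = 386
  386 * 6 = 2316; 2316 + 4 = 2320
Quotient: y^3 + 11y^2 + 64y + 386, Remainder: 2320


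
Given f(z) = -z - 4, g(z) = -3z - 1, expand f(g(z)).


Substitute g(z) into f:
f(g(z)) = -1*(-3z - 1) + (-4)
Expand and combine: 3z - 3


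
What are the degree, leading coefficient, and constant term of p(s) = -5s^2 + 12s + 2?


Highest power of s is 2, with coefficient -5. Constant term is 2.
Degree = 2, leading coefficient = -5, constant term = 2


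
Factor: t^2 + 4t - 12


Roots satisfy r1 + r2 = -b/a = -4 and r1*r2 = c/a = -12.
So r1 = 2, r2 = -6.
t^2 + 4t - 12 = (t - r1)(t - r2) = (t - 2)(t + 6)


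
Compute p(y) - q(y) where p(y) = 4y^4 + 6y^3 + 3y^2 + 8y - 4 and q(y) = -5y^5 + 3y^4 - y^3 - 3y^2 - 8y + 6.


Distribute the minus sign:
  (4y^4 + 6y^3 + 3y^2 + 8y - 4)
- (-5y^5 + 3y^4 - y^3 - 3y^2 - 8y + 6)
Negate second polynomial: 5y^5 - 3y^4 + y^3 + 3y^2 + 8y - 6
Add: 5y^5 + y^4 + 7y^3 + 6y^2 + 16y - 10


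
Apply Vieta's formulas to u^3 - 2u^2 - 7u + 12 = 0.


Monic cubic u^3+bu^2+cu+d=0: sum=-b, pairwise sum=c, product=-d.
b=-2, c=-7, d=12
r1+r2+r3 = 2
r1r2+r1r3+r2r3 = -7
r1r2r3 = -12


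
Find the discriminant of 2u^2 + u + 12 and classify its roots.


D = b^2 - 4ac = (1)^2 - 4(2)(12) = 1 - 96 = -95
Since D < 0: two complex conjugate roots (no real roots)


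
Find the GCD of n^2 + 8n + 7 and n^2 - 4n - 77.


Factor each:
  n^2 + 8n + 7 = (n + 7)(n + 1)
  n^2 - 4n - 77 = (n + 7)(n - 11)
Common monic factor: n + 7


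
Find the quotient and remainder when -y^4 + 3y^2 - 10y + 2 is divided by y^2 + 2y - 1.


(-y^4 + 3y^2 - 10y + 2) / (y^2 + 2y - 1)
Step 1: -y^2 * (y^2 + 2y - 1) = -y^4 - 2y^3 + y^2; subtract.
Step 2: 2y * (y^2 + 2y - 1) = 2y^3 + 4y^2 - 2y; subtract.
Step 3: -2 * (y^2 + 2y - 1) = -2y^2 - 4y + 2; subtract.
Quotient: -y^2 + 2y - 2, Remainder: -4y


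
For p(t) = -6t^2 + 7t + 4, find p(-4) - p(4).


p(-4) = -120
p(4) = -64
p(-4) - p(4) = -120 + 64 = -56


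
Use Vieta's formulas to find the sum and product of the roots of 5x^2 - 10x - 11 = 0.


For ax^2+bx+c=0: sum = -b/a, product = c/a.
a=5, b=-10, c=-11
Sum = -(-10)/5 = 2
Product = (-11)/5 = -11/5


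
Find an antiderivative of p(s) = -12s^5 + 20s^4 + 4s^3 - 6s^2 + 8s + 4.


Reverse power rule on each term:
  ∫ -12s^5 ds = -2s^6
  ∫ 20s^4 ds = 4s^5
  ∫ 4s^3 ds = s^4
  ∫ -6s^2 ds = -2s^3
  ∫ 8s ds = 4s^2
  ∫ 4 ds = 4s
F(s) = -2s^6 + 4s^5 + s^4 - 2s^3 + 4s^2 + 4s + C


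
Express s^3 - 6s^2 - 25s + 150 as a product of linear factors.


Try integer roots (divisors of 150). s=6: p(6)=0.
Divide out (s - 6): quotient is s^2 - 25.
Factor the quadratic: (s + 5)(s - 5)
Result: (s - 6)(s + 5)(s - 5)


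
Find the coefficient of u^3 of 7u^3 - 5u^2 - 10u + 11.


Read off the coefficient of u^3: 7


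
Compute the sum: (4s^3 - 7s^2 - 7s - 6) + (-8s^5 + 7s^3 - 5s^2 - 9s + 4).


Align terms by degree and add:
  4s^3 - 7s^2 - 7s - 6
  -8s^5 + 7s^3 - 5s^2 - 9s + 4
= -8s^5 + 11s^3 - 12s^2 - 16s - 2


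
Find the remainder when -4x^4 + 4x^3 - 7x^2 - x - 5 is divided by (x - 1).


By the Remainder Theorem, the remainder equals p(1):
  -4*(1)^4 = -4
  4*(1)^3 = 4
  -7*(1)^2 = -7
  -1*(1)^1 = -1
  constant: -5
Sum: -4 + 4 - 7 - 1 - 5 = -13


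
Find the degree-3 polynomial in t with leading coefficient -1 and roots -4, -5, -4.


p(t) = -(t + 4)(t + 5)(t + 4)
Expand: -t^3 - 13t^2 - 56t - 80


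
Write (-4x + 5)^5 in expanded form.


Expand (-4x + 5)^5 by repeated multiplication:
  (-4x + 5)^2 = 16x^2 - 40x + 25
  (-4x + 5)^3 = -64x^3 + 240x^2 - 300x + 125
  (-4x + 5)^4 = 256x^4 - 1280x^3 + 2400x^2 - 2000x + 625
= -1024x^5 + 6400x^4 - 16000x^3 + 20000x^2 - 12500x + 3125


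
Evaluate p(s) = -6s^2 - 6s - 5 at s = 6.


Using direct substitution:
  -6 * (6)^2 = -216
  -6 * (6)^1 = -36
  constant: -5
Sum = -216 - 36 - 5 = -257


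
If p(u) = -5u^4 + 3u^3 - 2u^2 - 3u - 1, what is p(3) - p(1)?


p(3) = -352
p(1) = -8
p(3) - p(1) = -352 + 8 = -344


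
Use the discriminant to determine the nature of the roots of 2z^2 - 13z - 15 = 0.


D = b^2 - 4ac = (-13)^2 - 4(2)(-15) = 169 + 120 = 289
Since D > 0: two distinct rational roots


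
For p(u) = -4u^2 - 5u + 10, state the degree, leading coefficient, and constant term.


Highest power of u is 2, with coefficient -4. Constant term is 10.
Degree = 2, leading coefficient = -4, constant term = 10


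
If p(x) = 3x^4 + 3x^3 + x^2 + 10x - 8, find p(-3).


Using direct substitution:
  3 * (-3)^4 = 243
  3 * (-3)^3 = -81
  1 * (-3)^2 = 9
  10 * (-3)^1 = -30
  constant: -8
Sum = 243 - 81 + 9 - 30 - 8 = 133


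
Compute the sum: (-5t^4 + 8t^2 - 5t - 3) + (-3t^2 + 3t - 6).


Align terms by degree and add:
  -5t^4 + 8t^2 - 5t - 3
  -3t^2 + 3t - 6
= -5t^4 + 5t^2 - 2t - 9


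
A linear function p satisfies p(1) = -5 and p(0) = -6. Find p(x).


p(x) = mx + b. Using p(1)=-5, p(0)=-6:
m = (-5 + 6)/(1) = 1/1 = 1
b = -5 - m*(1) = -5 - 1 = -6
p(x) = x - 6


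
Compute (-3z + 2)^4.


Expand (-3z + 2)^4 by repeated multiplication:
  (-3z + 2)^2 = 9z^2 - 12z + 4
  (-3z + 2)^3 = -27z^3 + 54z^2 - 36z + 8
= 81z^4 - 216z^3 + 216z^2 - 96z + 16


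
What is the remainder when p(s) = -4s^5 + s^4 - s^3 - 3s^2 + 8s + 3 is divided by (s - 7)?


By the Remainder Theorem, the remainder equals p(7):
  -4*(7)^5 = -67228
  1*(7)^4 = 2401
  -1*(7)^3 = -343
  -3*(7)^2 = -147
  8*(7)^1 = 56
  constant: 3
Sum: -67228 + 2401 - 343 - 147 + 56 + 3 = -65258


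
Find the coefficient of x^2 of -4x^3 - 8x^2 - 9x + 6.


Read off the coefficient of x^2: -8


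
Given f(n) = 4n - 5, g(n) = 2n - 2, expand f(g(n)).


Substitute g(n) into f:
f(g(n)) = 4*(2n - 2) + (-5)
Expand and combine: 8n - 13


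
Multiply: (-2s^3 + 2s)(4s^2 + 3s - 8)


Distribute each term of the first polynomial:
  (-2s^3)(4s^2 + 3s - 8) = -8s^5 - 6s^4 + 16s^3
  (2s)(4s^2 + 3s - 8) = 8s^3 + 6s^2 - 16s
Sum: -8s^5 - 6s^4 + 24s^3 + 6s^2 - 16s


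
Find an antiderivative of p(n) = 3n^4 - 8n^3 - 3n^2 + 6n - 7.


Reverse power rule on each term:
  ∫ 3n^4 dn = (3/5)n^5
  ∫ -8n^3 dn = -2n^4
  ∫ -3n^2 dn = -n^3
  ∫ 6n dn = 3n^2
  ∫ -7 dn = -7n
F(n) = (3/5)n^5 - 2n^4 - n^3 + 3n^2 - 7n + C


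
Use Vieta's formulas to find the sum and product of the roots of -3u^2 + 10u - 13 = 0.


For au^2+bu+c=0: sum = -b/a, product = c/a.
a=-3, b=10, c=-13
Sum = -(10)/-3 = 10/3
Product = (-13)/-3 = 13/3


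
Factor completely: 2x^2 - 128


Roots satisfy r1 + r2 = -b/a = 0 and r1*r2 = c/a = -64.
So r1 = 8, r2 = -8.
2x^2 - 128 = 2(x - r1)(x - r2) = 2(x - 8)(x + 8)


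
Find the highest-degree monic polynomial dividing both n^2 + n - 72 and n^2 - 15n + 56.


Factor each:
  n^2 + n - 72 = (n - 8)(n + 9)
  n^2 - 15n + 56 = (n - 8)(n - 7)
Common monic factor: n - 8


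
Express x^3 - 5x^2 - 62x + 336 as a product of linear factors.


Try integer roots (divisors of 336). x=7: p(7)=0.
Divide out (x - 7): quotient is x^2 + 2x - 48.
Factor the quadratic: (x - 6)(x + 8)
Result: (x - 7)(x - 6)(x + 8)


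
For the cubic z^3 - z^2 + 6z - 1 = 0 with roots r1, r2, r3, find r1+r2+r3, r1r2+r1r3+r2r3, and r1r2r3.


Monic cubic z^3+bz^2+cz+d=0: sum=-b, pairwise sum=c, product=-d.
b=-1, c=6, d=-1
r1+r2+r3 = 1
r1r2+r1r3+r2r3 = 6
r1r2r3 = 1


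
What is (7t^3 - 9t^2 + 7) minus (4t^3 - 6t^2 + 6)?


Distribute the minus sign:
  (7t^3 - 9t^2 + 7)
- (4t^3 - 6t^2 + 6)
Negate second polynomial: -4t^3 + 6t^2 - 6
Add: 3t^3 - 3t^2 + 1


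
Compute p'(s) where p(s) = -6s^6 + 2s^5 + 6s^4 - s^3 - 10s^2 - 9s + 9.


Apply the power rule term by term:
  d/ds(-6s^6) = -36s^5
  d/ds(2s^5) = 10s^4
  d/ds(6s^4) = 24s^3
  d/ds(-s^3) = -3s^2
  d/ds(-10s^2) = -20s
  d/ds(-9s) = -9
  d/ds(9) = 0
p'(s) = -36s^5 + 10s^4 + 24s^3 - 3s^2 - 20s - 9


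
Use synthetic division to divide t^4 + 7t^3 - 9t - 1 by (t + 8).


Synthetic division with c = -8. Coefficients: 1, 7, 0, -9, -1
Bring down 1.
  1 * -8 = -8; -8 + 7 = -1
  -1 * -8 = 8; 8 + 0 = 8
  8 * -8 = -64; -64 - 9 = -73
  -73 * -8 = 584; 584 - 1 = 583
Quotient: t^3 - t^2 + 8t - 73, Remainder: 583


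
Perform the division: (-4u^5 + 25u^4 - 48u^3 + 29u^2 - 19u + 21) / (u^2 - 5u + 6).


(-4u^5 + 25u^4 - 48u^3 + 29u^2 - 19u + 21) / (u^2 - 5u + 6)
Step 1: -4u^3 * (u^2 - 5u + 6) = -4u^5 + 20u^4 - 24u^3; subtract.
Step 2: 5u^2 * (u^2 - 5u + 6) = 5u^4 - 25u^3 + 30u^2; subtract.
Step 3: u * (u^2 - 5u + 6) = u^3 - 5u^2 + 6u; subtract.
Step 4: 4 * (u^2 - 5u + 6) = 4u^2 - 20u + 24; subtract.
Quotient: -4u^3 + 5u^2 + u + 4, Remainder: -5u - 3


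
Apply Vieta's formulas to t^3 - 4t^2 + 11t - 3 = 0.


Monic cubic t^3+bt^2+ct+d=0: sum=-b, pairwise sum=c, product=-d.
b=-4, c=11, d=-3
r1+r2+r3 = 4
r1r2+r1r3+r2r3 = 11
r1r2r3 = 3


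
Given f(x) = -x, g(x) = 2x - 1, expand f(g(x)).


Substitute g(x) into f:
f(g(x)) = -1*(2x - 1)
Expand and combine: -2x + 1


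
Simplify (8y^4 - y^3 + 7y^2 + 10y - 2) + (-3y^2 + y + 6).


Align terms by degree and add:
  8y^4 - y^3 + 7y^2 + 10y - 2
  -3y^2 + y + 6
= 8y^4 - y^3 + 4y^2 + 11y + 4


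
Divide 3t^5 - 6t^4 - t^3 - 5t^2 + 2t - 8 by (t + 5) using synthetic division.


Synthetic division with c = -5. Coefficients: 3, -6, -1, -5, 2, -8
Bring down 3.
  3 * -5 = -15; -15 - 6 = -21
  -21 * -5 = 105; 105 - 1 = 104
  104 * -5 = -520; -520 - 5 = -525
  -525 * -5 = 2625; 2625 + 2 = 2627
  2627 * -5 = -13135; -13135 - 8 = -13143
Quotient: 3t^4 - 21t^3 + 104t^2 - 525t + 2627, Remainder: -13143


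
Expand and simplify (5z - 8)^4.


Expand (5z - 8)^4 by repeated multiplication:
  (5z - 8)^2 = 25z^2 - 80z + 64
  (5z - 8)^3 = 125z^3 - 600z^2 + 960z - 512
= 625z^4 - 4000z^3 + 9600z^2 - 10240z + 4096


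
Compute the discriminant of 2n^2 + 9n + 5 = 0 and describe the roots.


D = b^2 - 4ac = (9)^2 - 4(2)(5) = 81 - 40 = 41
Since D > 0: two distinct irrational roots


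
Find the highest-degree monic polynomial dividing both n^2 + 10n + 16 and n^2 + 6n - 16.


Factor each:
  n^2 + 10n + 16 = (n + 8)(n + 2)
  n^2 + 6n - 16 = (n + 8)(n - 2)
Common monic factor: n + 8


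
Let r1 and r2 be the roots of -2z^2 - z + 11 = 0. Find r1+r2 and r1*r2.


For az^2+bz+c=0: sum = -b/a, product = c/a.
a=-2, b=-1, c=11
Sum = -(-1)/-2 = -1/2
Product = (11)/-2 = -11/2


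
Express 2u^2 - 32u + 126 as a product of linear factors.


Roots satisfy r1 + r2 = -b/a = 16 and r1*r2 = c/a = 63.
So r1 = 9, r2 = 7.
2u^2 - 32u + 126 = 2(u - r1)(u - r2) = 2(u - 9)(u - 7)


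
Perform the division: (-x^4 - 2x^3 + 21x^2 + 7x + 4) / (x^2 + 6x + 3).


(-x^4 - 2x^3 + 21x^2 + 7x + 4) / (x^2 + 6x + 3)
Step 1: -x^2 * (x^2 + 6x + 3) = -x^4 - 6x^3 - 3x^2; subtract.
Step 2: 4x * (x^2 + 6x + 3) = 4x^3 + 24x^2 + 12x; subtract.
Step 3: 0 * (x^2 + 6x + 3) = 0; subtract.
Quotient: -x^2 + 4x, Remainder: -5x + 4


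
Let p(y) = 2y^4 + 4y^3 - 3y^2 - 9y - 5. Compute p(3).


Using direct substitution:
  2 * (3)^4 = 162
  4 * (3)^3 = 108
  -3 * (3)^2 = -27
  -9 * (3)^1 = -27
  constant: -5
Sum = 162 + 108 - 27 - 27 - 5 = 211


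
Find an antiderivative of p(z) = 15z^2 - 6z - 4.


Reverse power rule on each term:
  ∫ 15z^2 dz = 5z^3
  ∫ -6z dz = -3z^2
  ∫ -4 dz = -4z
F(z) = 5z^3 - 3z^2 - 4z + C


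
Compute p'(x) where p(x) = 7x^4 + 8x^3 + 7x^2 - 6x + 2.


Apply the power rule term by term:
  d/dx(7x^4) = 28x^3
  d/dx(8x^3) = 24x^2
  d/dx(7x^2) = 14x
  d/dx(-6x) = -6
  d/dx(2) = 0
p'(x) = 28x^3 + 24x^2 + 14x - 6


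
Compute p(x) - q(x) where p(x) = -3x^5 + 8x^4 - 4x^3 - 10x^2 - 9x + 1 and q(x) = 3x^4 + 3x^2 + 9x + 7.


Distribute the minus sign:
  (-3x^5 + 8x^4 - 4x^3 - 10x^2 - 9x + 1)
- (3x^4 + 3x^2 + 9x + 7)
Negate second polynomial: -3x^4 - 3x^2 - 9x - 7
Add: -3x^5 + 5x^4 - 4x^3 - 13x^2 - 18x - 6


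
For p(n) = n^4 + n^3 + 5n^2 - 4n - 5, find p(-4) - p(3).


p(-4) = 283
p(3) = 136
p(-4) - p(3) = 283 - 136 = 147


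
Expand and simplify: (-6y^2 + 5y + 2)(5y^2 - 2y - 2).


Distribute each term of the first polynomial:
  (-6y^2)(5y^2 - 2y - 2) = -30y^4 + 12y^3 + 12y^2
  (5y)(5y^2 - 2y - 2) = 25y^3 - 10y^2 - 10y
  (2)(5y^2 - 2y - 2) = 10y^2 - 4y - 4
Sum: -30y^4 + 37y^3 + 12y^2 - 14y - 4


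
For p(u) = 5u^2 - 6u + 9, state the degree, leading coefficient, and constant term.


Highest power of u is 2, with coefficient 5. Constant term is 9.
Degree = 2, leading coefficient = 5, constant term = 9


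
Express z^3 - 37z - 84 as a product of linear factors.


Try integer roots (divisors of -84). z=-4: p(-4)=0.
Divide out (z + 4): quotient is z^2 - 4z - 21.
Factor the quadratic: (z - 7)(z + 3)
Result: (z + 4)(z - 7)(z + 3)


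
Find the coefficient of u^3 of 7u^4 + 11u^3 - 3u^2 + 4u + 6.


Read off the coefficient of u^3: 11


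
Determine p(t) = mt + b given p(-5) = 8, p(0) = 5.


p(t) = mt + b. Using p(-5)=8, p(0)=5:
m = (8 - 5)/(-5) = 3/-5 = -3/5
b = 8 - m*(-5) = 8 - 3 = 5
p(t) = -(3/5)t + 5


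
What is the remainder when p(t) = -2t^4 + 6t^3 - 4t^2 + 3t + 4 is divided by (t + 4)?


By the Remainder Theorem, the remainder equals p(-4):
  -2*(-4)^4 = -512
  6*(-4)^3 = -384
  -4*(-4)^2 = -64
  3*(-4)^1 = -12
  constant: 4
Sum: -512 - 384 - 64 - 12 + 4 = -968


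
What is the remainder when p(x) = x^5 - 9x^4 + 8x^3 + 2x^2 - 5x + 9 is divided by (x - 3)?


By the Remainder Theorem, the remainder equals p(3):
  1*(3)^5 = 243
  -9*(3)^4 = -729
  8*(3)^3 = 216
  2*(3)^2 = 18
  -5*(3)^1 = -15
  constant: 9
Sum: 243 - 729 + 216 + 18 - 15 + 9 = -258


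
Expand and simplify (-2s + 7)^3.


Expand (-2s + 7)^3 by repeated multiplication:
  (-2s + 7)^2 = 4s^2 - 28s + 49
= -8s^3 + 84s^2 - 294s + 343


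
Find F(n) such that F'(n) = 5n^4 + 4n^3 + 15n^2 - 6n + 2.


Reverse power rule on each term:
  ∫ 5n^4 dn = n^5
  ∫ 4n^3 dn = n^4
  ∫ 15n^2 dn = 5n^3
  ∫ -6n dn = -3n^2
  ∫ 2 dn = 2n
F(n) = n^5 + n^4 + 5n^3 - 3n^2 + 2n + C


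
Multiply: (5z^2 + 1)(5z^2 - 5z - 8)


Distribute each term of the first polynomial:
  (5z^2)(5z^2 - 5z - 8) = 25z^4 - 25z^3 - 40z^2
  (1)(5z^2 - 5z - 8) = 5z^2 - 5z - 8
Sum: 25z^4 - 25z^3 - 35z^2 - 5z - 8


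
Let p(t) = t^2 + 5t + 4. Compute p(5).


Using direct substitution:
  1 * (5)^2 = 25
  5 * (5)^1 = 25
  constant: 4
Sum = 25 + 25 + 4 = 54


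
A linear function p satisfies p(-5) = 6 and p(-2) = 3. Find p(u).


p(u) = mu + b. Using p(-5)=6, p(-2)=3:
m = (6 - 3)/(-5 + 2) = 3/-3 = -1
b = 6 - m*(-5) = 6 - 5 = 1
p(u) = -u + 1


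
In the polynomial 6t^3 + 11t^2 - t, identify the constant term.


Read off the constant term: 0


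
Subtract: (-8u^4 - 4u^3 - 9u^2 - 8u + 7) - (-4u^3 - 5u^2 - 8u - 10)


Distribute the minus sign:
  (-8u^4 - 4u^3 - 9u^2 - 8u + 7)
- (-4u^3 - 5u^2 - 8u - 10)
Negate second polynomial: 4u^3 + 5u^2 + 8u + 10
Add: -8u^4 - 4u^2 + 17


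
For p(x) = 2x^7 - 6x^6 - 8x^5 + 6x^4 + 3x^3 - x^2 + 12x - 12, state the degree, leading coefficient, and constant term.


Highest power of x is 7, with coefficient 2. Constant term is -12.
Degree = 7, leading coefficient = 2, constant term = -12


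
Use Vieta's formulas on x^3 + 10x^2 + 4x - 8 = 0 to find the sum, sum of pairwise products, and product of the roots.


Monic cubic x^3+bx^2+cx+d=0: sum=-b, pairwise sum=c, product=-d.
b=10, c=4, d=-8
r1+r2+r3 = -10
r1r2+r1r3+r2r3 = 4
r1r2r3 = 8


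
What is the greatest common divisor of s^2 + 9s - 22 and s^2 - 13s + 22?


Factor each:
  s^2 + 9s - 22 = (s - 2)(s + 11)
  s^2 - 13s + 22 = (s - 2)(s - 11)
Common monic factor: s - 2


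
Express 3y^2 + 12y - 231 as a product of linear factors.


Roots satisfy r1 + r2 = -b/a = -4 and r1*r2 = c/a = -77.
So r1 = 7, r2 = -11.
3y^2 + 12y - 231 = 3(y - r1)(y - r2) = 3(y - 7)(y + 11)


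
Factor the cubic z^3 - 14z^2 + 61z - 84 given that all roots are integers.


Try integer roots (divisors of -84). z=3: p(3)=0.
Divide out (z - 3): quotient is z^2 - 11z + 28.
Factor the quadratic: (z - 7)(z - 4)
Result: (z - 3)(z - 7)(z - 4)


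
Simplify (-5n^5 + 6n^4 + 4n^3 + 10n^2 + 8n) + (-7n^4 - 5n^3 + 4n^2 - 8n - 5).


Align terms by degree and add:
  -5n^5 + 6n^4 + 4n^3 + 10n^2 + 8n
  -7n^4 - 5n^3 + 4n^2 - 8n - 5
= -5n^5 - n^4 - n^3 + 14n^2 - 5


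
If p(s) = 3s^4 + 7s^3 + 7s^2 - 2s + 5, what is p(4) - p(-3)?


p(4) = 1325
p(-3) = 128
p(4) - p(-3) = 1325 - 128 = 1197


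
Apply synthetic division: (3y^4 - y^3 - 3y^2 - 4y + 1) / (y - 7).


Synthetic division with c = 7. Coefficients: 3, -1, -3, -4, 1
Bring down 3.
  3 * 7 = 21; 21 - 1 = 20
  20 * 7 = 140; 140 - 3 = 137
  137 * 7 = 959; 959 - 4 = 955
  955 * 7 = 6685; 6685 + 1 = 6686
Quotient: 3y^3 + 20y^2 + 137y + 955, Remainder: 6686


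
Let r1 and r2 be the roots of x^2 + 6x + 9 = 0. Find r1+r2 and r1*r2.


For ax^2+bx+c=0: sum = -b/a, product = c/a.
a=1, b=6, c=9
Sum = -(6)/1 = -6
Product = (9)/1 = 9


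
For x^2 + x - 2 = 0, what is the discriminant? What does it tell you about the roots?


D = b^2 - 4ac = (1)^2 - 4(1)(-2) = 1 + 8 = 9
Since D > 0: two distinct rational roots


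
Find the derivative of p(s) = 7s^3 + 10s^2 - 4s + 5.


Apply the power rule term by term:
  d/ds(7s^3) = 21s^2
  d/ds(10s^2) = 20s
  d/ds(-4s) = -4
  d/ds(5) = 0
p'(s) = 21s^2 + 20s - 4


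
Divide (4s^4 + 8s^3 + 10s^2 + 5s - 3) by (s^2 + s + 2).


(4s^4 + 8s^3 + 10s^2 + 5s - 3) / (s^2 + s + 2)
Step 1: 4s^2 * (s^2 + s + 2) = 4s^4 + 4s^3 + 8s^2; subtract.
Step 2: 4s * (s^2 + s + 2) = 4s^3 + 4s^2 + 8s; subtract.
Step 3: -2 * (s^2 + s + 2) = -2s^2 - 2s - 4; subtract.
Quotient: 4s^2 + 4s - 2, Remainder: -s + 1


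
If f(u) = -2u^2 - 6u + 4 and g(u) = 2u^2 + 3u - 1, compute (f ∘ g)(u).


Substitute g(u) into f:
f(g(u)) = -2*(2u^2 + 3u - 1)^2 + (-6)*(2u^2 + 3u - 1) + 4
(2u^2 + 3u - 1)^2 = 4u^4 + 12u^3 + 5u^2 - 6u + 1
Expand and combine: -8u^4 - 24u^3 - 22u^2 - 6u + 8


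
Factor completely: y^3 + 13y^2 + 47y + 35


Try integer roots (divisors of 35). y=-7: p(-7)=0.
Divide out (y + 7): quotient is y^2 + 6y + 5.
Factor the quadratic: (y + 1)(y + 5)
Result: (y + 7)(y + 1)(y + 5)


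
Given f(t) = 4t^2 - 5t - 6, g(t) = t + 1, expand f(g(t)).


Substitute g(t) into f:
f(g(t)) = 4*(t + 1)^2 + (-5)*(t + 1) + (-6)
(t + 1)^2 = t^2 + 2t + 1
Expand and combine: 4t^2 + 3t - 7


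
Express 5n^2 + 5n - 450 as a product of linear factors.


Roots satisfy r1 + r2 = -b/a = -1 and r1*r2 = c/a = -90.
So r1 = 9, r2 = -10.
5n^2 + 5n - 450 = 5(n - r1)(n - r2) = 5(n - 9)(n + 10)


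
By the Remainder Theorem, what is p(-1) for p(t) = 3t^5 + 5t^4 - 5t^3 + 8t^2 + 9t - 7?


By the Remainder Theorem, the remainder equals p(-1):
  3*(-1)^5 = -3
  5*(-1)^4 = 5
  -5*(-1)^3 = 5
  8*(-1)^2 = 8
  9*(-1)^1 = -9
  constant: -7
Sum: -3 + 5 + 5 + 8 - 9 - 7 = -1


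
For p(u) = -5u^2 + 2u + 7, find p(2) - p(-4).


p(2) = -9
p(-4) = -81
p(2) - p(-4) = -9 + 81 = 72


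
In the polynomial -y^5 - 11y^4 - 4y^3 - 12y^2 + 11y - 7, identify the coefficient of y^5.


Read off the coefficient of y^5: -1


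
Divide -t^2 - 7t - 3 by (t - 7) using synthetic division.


Synthetic division with c = 7. Coefficients: -1, -7, -3
Bring down -1.
  -1 * 7 = -7; -7 - 7 = -14
  -14 * 7 = -98; -98 - 3 = -101
Quotient: -t - 14, Remainder: -101


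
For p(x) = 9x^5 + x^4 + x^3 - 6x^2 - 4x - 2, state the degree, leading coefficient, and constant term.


Highest power of x is 5, with coefficient 9. Constant term is -2.
Degree = 5, leading coefficient = 9, constant term = -2


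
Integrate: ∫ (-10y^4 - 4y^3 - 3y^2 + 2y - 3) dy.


Reverse power rule on each term:
  ∫ -10y^4 dy = -2y^5
  ∫ -4y^3 dy = -y^4
  ∫ -3y^2 dy = -y^3
  ∫ 2y dy = y^2
  ∫ -3 dy = -3y
F(y) = -2y^5 - y^4 - y^3 + y^2 - 3y + C


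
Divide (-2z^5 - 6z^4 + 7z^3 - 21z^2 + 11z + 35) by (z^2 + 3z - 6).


(-2z^5 - 6z^4 + 7z^3 - 21z^2 + 11z + 35) / (z^2 + 3z - 6)
Step 1: -2z^3 * (z^2 + 3z - 6) = -2z^5 - 6z^4 + 12z^3; subtract.
Step 2: 0 * (z^2 + 3z - 6) = 0; subtract.
Step 3: -5z * (z^2 + 3z - 6) = -5z^3 - 15z^2 + 30z; subtract.
Step 4: -6 * (z^2 + 3z - 6) = -6z^2 - 18z + 36; subtract.
Quotient: -2z^3 - 5z - 6, Remainder: -z - 1


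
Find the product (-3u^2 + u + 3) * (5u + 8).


Distribute each term of the first polynomial:
  (-3u^2)(5u + 8) = -15u^3 - 24u^2
  (u)(5u + 8) = 5u^2 + 8u
  (3)(5u + 8) = 15u + 24
Sum: -15u^3 - 19u^2 + 23u + 24


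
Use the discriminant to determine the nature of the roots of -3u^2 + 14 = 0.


D = b^2 - 4ac = (0)^2 - 4(-3)(14) = 0 + 168 = 168
Since D > 0: two distinct irrational roots


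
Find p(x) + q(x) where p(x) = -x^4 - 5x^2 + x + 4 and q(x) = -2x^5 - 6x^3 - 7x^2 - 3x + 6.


Align terms by degree and add:
  -x^4 - 5x^2 + x + 4
  -2x^5 - 6x^3 - 7x^2 - 3x + 6
= -2x^5 - x^4 - 6x^3 - 12x^2 - 2x + 10


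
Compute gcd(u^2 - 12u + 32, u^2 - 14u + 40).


Factor each:
  u^2 - 12u + 32 = (u - 4)(u - 8)
  u^2 - 14u + 40 = (u - 4)(u - 10)
Common monic factor: u - 4


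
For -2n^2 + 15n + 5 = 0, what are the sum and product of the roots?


For an^2+bn+c=0: sum = -b/a, product = c/a.
a=-2, b=15, c=5
Sum = -(15)/-2 = 15/2
Product = (5)/-2 = -5/2


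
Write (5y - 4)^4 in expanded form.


Expand (5y - 4)^4 by repeated multiplication:
  (5y - 4)^2 = 25y^2 - 40y + 16
  (5y - 4)^3 = 125y^3 - 300y^2 + 240y - 64
= 625y^4 - 2000y^3 + 2400y^2 - 1280y + 256


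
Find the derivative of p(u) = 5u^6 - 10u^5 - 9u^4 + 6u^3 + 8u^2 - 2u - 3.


Apply the power rule term by term:
  d/du(5u^6) = 30u^5
  d/du(-10u^5) = -50u^4
  d/du(-9u^4) = -36u^3
  d/du(6u^3) = 18u^2
  d/du(8u^2) = 16u
  d/du(-2u) = -2
  d/du(-3) = 0
p'(u) = 30u^5 - 50u^4 - 36u^3 + 18u^2 + 16u - 2


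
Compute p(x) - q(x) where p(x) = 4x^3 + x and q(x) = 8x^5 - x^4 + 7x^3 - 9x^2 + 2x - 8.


Distribute the minus sign:
  (4x^3 + x)
- (8x^5 - x^4 + 7x^3 - 9x^2 + 2x - 8)
Negate second polynomial: -8x^5 + x^4 - 7x^3 + 9x^2 - 2x + 8
Add: -8x^5 + x^4 - 3x^3 + 9x^2 - x + 8


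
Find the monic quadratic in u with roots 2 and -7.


p(u) = (u - 2)(u + 7)
Expand: u^2 + 5u - 14


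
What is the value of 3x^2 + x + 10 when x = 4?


Using direct substitution:
  3 * (4)^2 = 48
  1 * (4)^1 = 4
  constant: 10
Sum = 48 + 4 + 10 = 62


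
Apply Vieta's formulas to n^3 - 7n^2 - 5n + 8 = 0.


Monic cubic n^3+bn^2+cn+d=0: sum=-b, pairwise sum=c, product=-d.
b=-7, c=-5, d=8
r1+r2+r3 = 7
r1r2+r1r3+r2r3 = -5
r1r2r3 = -8


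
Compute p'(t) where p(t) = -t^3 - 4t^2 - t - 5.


Apply the power rule term by term:
  d/dt(-t^3) = -3t^2
  d/dt(-4t^2) = -8t
  d/dt(-t) = -1
  d/dt(-5) = 0
p'(t) = -3t^2 - 8t - 1


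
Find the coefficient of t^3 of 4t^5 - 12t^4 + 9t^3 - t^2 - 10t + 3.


Read off the coefficient of t^3: 9


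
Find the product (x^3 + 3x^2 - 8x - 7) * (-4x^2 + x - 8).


Distribute each term of the first polynomial:
  (x^3)(-4x^2 + x - 8) = -4x^5 + x^4 - 8x^3
  (3x^2)(-4x^2 + x - 8) = -12x^4 + 3x^3 - 24x^2
  (-8x)(-4x^2 + x - 8) = 32x^3 - 8x^2 + 64x
  (-7)(-4x^2 + x - 8) = 28x^2 - 7x + 56
Sum: -4x^5 - 11x^4 + 27x^3 - 4x^2 + 57x + 56


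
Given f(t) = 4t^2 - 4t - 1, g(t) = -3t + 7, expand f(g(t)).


Substitute g(t) into f:
f(g(t)) = 4*(-3t + 7)^2 + (-4)*(-3t + 7) + (-1)
(-3t + 7)^2 = 9t^2 - 42t + 49
Expand and combine: 36t^2 - 156t + 167


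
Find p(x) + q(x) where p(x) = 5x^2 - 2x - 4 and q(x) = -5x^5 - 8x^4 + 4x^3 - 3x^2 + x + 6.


Align terms by degree and add:
  5x^2 - 2x - 4
  -5x^5 - 8x^4 + 4x^3 - 3x^2 + x + 6
= -5x^5 - 8x^4 + 4x^3 + 2x^2 - x + 2


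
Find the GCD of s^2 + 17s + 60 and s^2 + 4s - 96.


Factor each:
  s^2 + 17s + 60 = (s + 12)(s + 5)
  s^2 + 4s - 96 = (s + 12)(s - 8)
Common monic factor: s + 12


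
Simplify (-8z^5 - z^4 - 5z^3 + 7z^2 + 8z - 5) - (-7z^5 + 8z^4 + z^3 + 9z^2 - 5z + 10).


Distribute the minus sign:
  (-8z^5 - z^4 - 5z^3 + 7z^2 + 8z - 5)
- (-7z^5 + 8z^4 + z^3 + 9z^2 - 5z + 10)
Negate second polynomial: 7z^5 - 8z^4 - z^3 - 9z^2 + 5z - 10
Add: -z^5 - 9z^4 - 6z^3 - 2z^2 + 13z - 15


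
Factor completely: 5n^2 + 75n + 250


Roots satisfy r1 + r2 = -b/a = -15 and r1*r2 = c/a = 50.
So r1 = -5, r2 = -10.
5n^2 + 75n + 250 = 5(n - r1)(n - r2) = 5(n + 5)(n + 10)


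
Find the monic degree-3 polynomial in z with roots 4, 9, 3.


p(z) = (z - 4)(z - 9)(z - 3)
Expand: z^3 - 16z^2 + 75z - 108


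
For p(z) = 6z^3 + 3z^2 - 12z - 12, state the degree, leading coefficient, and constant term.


Highest power of z is 3, with coefficient 6. Constant term is -12.
Degree = 3, leading coefficient = 6, constant term = -12


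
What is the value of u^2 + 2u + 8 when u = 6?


Using direct substitution:
  1 * (6)^2 = 36
  2 * (6)^1 = 12
  constant: 8
Sum = 36 + 12 + 8 = 56


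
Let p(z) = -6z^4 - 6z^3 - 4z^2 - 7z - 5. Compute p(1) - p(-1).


p(1) = -28
p(-1) = -2
p(1) - p(-1) = -28 + 2 = -26


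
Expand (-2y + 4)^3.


Expand (-2y + 4)^3 by repeated multiplication:
  (-2y + 4)^2 = 4y^2 - 16y + 16
= -8y^3 + 48y^2 - 96y + 64


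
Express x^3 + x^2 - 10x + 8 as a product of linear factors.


Try integer roots (divisors of 8). x=-4: p(-4)=0.
Divide out (x + 4): quotient is x^2 - 3x + 2.
Factor the quadratic: (x - 1)(x - 2)
Result: (x + 4)(x - 1)(x - 2)


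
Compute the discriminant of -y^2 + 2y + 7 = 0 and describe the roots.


D = b^2 - 4ac = (2)^2 - 4(-1)(7) = 4 + 28 = 32
Since D > 0: two distinct irrational roots


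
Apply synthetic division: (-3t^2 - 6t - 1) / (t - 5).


Synthetic division with c = 5. Coefficients: -3, -6, -1
Bring down -3.
  -3 * 5 = -15; -15 - 6 = -21
  -21 * 5 = -105; -105 - 1 = -106
Quotient: -3t - 21, Remainder: -106


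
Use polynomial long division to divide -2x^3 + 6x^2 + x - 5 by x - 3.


(-2x^3 + 6x^2 + x - 5) / (x - 3)
Step 1: -2x^2 * (x - 3) = -2x^3 + 6x^2; subtract.
Step 2: 0 * (x - 3) = 0; subtract.
Step 3: 1 * (x - 3) = x - 3; subtract.
Quotient: -2x^2 + 1, Remainder: -2


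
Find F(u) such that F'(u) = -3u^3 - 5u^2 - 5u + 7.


Reverse power rule on each term:
  ∫ -3u^3 du = -(3/4)u^4
  ∫ -5u^2 du = -(5/3)u^3
  ∫ -5u du = -(5/2)u^2
  ∫ 7 du = 7u
F(u) = -(3/4)u^4 - (5/3)u^3 - (5/2)u^2 + 7u + C


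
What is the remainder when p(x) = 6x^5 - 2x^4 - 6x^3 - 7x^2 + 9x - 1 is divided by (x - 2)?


By the Remainder Theorem, the remainder equals p(2):
  6*(2)^5 = 192
  -2*(2)^4 = -32
  -6*(2)^3 = -48
  -7*(2)^2 = -28
  9*(2)^1 = 18
  constant: -1
Sum: 192 - 32 - 48 - 28 + 18 - 1 = 101


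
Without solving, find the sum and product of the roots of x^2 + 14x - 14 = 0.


For ax^2+bx+c=0: sum = -b/a, product = c/a.
a=1, b=14, c=-14
Sum = -(14)/1 = -14
Product = (-14)/1 = -14


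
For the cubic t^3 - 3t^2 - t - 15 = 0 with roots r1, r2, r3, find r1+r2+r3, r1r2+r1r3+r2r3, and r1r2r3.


Monic cubic t^3+bt^2+ct+d=0: sum=-b, pairwise sum=c, product=-d.
b=-3, c=-1, d=-15
r1+r2+r3 = 3
r1r2+r1r3+r2r3 = -1
r1r2r3 = 15


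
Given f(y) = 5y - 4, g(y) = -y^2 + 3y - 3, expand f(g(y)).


Substitute g(y) into f:
f(g(y)) = 5*(-y^2 + 3y - 3) + (-4)
Expand and combine: -5y^2 + 15y - 19


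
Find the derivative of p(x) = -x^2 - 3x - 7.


Apply the power rule term by term:
  d/dx(-x^2) = -2x
  d/dx(-3x) = -3
  d/dx(-7) = 0
p'(x) = -2x - 3


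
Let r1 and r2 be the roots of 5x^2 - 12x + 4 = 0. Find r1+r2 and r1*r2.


For ax^2+bx+c=0: sum = -b/a, product = c/a.
a=5, b=-12, c=4
Sum = -(-12)/5 = 12/5
Product = (4)/5 = 4/5


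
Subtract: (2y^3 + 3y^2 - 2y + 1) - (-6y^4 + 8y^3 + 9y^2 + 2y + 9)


Distribute the minus sign:
  (2y^3 + 3y^2 - 2y + 1)
- (-6y^4 + 8y^3 + 9y^2 + 2y + 9)
Negate second polynomial: 6y^4 - 8y^3 - 9y^2 - 2y - 9
Add: 6y^4 - 6y^3 - 6y^2 - 4y - 8


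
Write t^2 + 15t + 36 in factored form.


Roots satisfy r1 + r2 = -b/a = -15 and r1*r2 = c/a = 36.
So r1 = -12, r2 = -3.
t^2 + 15t + 36 = (t - r1)(t - r2) = (t + 12)(t + 3)


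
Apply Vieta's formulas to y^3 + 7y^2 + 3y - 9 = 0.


Monic cubic y^3+by^2+cy+d=0: sum=-b, pairwise sum=c, product=-d.
b=7, c=3, d=-9
r1+r2+r3 = -7
r1r2+r1r3+r2r3 = 3
r1r2r3 = 9


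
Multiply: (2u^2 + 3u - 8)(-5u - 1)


Distribute each term of the first polynomial:
  (2u^2)(-5u - 1) = -10u^3 - 2u^2
  (3u)(-5u - 1) = -15u^2 - 3u
  (-8)(-5u - 1) = 40u + 8
Sum: -10u^3 - 17u^2 + 37u + 8


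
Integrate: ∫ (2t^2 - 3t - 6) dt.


Reverse power rule on each term:
  ∫ 2t^2 dt = (2/3)t^3
  ∫ -3t dt = -(3/2)t^2
  ∫ -6 dt = -6t
F(t) = (2/3)t^3 - (3/2)t^2 - 6t + C


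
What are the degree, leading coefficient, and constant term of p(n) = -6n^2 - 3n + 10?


Highest power of n is 2, with coefficient -6. Constant term is 10.
Degree = 2, leading coefficient = -6, constant term = 10


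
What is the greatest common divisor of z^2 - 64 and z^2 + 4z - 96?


Factor each:
  z^2 - 64 = (z - 8)(z + 8)
  z^2 + 4z - 96 = (z - 8)(z + 12)
Common monic factor: z - 8


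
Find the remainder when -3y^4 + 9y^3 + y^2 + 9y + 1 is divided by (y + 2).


By the Remainder Theorem, the remainder equals p(-2):
  -3*(-2)^4 = -48
  9*(-2)^3 = -72
  1*(-2)^2 = 4
  9*(-2)^1 = -18
  constant: 1
Sum: -48 - 72 + 4 - 18 + 1 = -133


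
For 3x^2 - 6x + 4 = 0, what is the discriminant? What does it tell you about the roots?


D = b^2 - 4ac = (-6)^2 - 4(3)(4) = 36 - 48 = -12
Since D < 0: two complex conjugate roots (no real roots)


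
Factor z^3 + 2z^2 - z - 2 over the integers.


Try integer roots (divisors of -2). z=-1: p(-1)=0.
Divide out (z + 1): quotient is z^2 + z - 2.
Factor the quadratic: (z - 1)(z + 2)
Result: (z + 1)(z - 1)(z + 2)


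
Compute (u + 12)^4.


Expand (u + 12)^4 by repeated multiplication:
  (u + 12)^2 = u^2 + 24u + 144
  (u + 12)^3 = u^3 + 36u^2 + 432u + 1728
= u^4 + 48u^3 + 864u^2 + 6912u + 20736


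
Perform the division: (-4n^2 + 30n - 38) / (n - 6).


(-4n^2 + 30n - 38) / (n - 6)
Step 1: -4n * (n - 6) = -4n^2 + 24n; subtract.
Step 2: 6 * (n - 6) = 6n - 36; subtract.
Quotient: -4n + 6, Remainder: -2
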